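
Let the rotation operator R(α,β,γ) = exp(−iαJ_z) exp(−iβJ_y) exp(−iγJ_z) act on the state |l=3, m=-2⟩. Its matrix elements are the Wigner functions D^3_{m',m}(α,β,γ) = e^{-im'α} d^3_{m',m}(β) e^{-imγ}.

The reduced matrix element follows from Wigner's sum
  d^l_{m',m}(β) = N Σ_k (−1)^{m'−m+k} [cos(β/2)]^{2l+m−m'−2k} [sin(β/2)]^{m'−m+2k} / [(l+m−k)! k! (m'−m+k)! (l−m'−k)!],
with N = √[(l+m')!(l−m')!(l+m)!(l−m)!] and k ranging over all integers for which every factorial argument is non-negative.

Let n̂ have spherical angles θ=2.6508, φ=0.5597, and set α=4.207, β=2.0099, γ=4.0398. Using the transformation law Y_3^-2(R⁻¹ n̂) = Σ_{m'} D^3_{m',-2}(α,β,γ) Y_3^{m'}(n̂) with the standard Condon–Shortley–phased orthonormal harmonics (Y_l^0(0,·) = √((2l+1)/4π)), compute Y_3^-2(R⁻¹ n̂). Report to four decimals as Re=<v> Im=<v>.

Re=0.0004 Im=0.0017

Need the full column D^3_{m',-2} for m'=−3..3 at α=4.207, β=2.0099, γ=4.0398.
cos(β/2)=0.536130, sin(β/2)=0.844135
d^3_{-3,-2}: single k=1 term ⇒ +0.091588;  D = -0.025333+0.088015i
d^3_{-2,-2}: k∈[0..1] ⇒ +0.023748 -0.294358 = -0.270610;  D = +0.191305+0.191396i
d^3_{-1,-2}: k∈[0..1] ⇒ -0.118240 +0.586243 = +0.468003;  D = +0.449806-0.129232i
d^3_{0,-2}: k∈[0..1] ⇒ +0.322453 -0.799373 = -0.476920;  D = +0.106691-0.464833i
d^3_{1,-2}: k∈[0..1] ⇒ -0.586243 +0.726659 = +0.140416;  D = -0.104540-0.093745i
d^3_{2,-2}: k∈[0..1] ⇒ +0.729724 -0.361803 = +0.367922;  D = +0.347541-0.120753i
d^3_{3,-2}: single k=0 term ⇒ -0.562867;  D = +0.095776-0.554659i
Y_3^{m'}(θ=2.6508,φ=0.5597) and Σ D·Y over m':
  (-0.0253+0.0880i)·(-0.0047-0.0434i)  (+0.1913+0.1914i)·(-0.0873+0.1802i)  (+0.4498-0.1292i)·(+0.3729-0.2337i)  (+0.1067-0.4648i)·(-0.2927+0.0000i)  (-0.1045-0.0937i)·(-0.3729-0.2337i)  (+0.3475-0.1208i)·(-0.0873-0.1802i)  (+0.0958-0.5547i)·(+0.0047-0.0434i)
Y_3^-2(R⁻¹ n̂) = +0.000412+0.001722i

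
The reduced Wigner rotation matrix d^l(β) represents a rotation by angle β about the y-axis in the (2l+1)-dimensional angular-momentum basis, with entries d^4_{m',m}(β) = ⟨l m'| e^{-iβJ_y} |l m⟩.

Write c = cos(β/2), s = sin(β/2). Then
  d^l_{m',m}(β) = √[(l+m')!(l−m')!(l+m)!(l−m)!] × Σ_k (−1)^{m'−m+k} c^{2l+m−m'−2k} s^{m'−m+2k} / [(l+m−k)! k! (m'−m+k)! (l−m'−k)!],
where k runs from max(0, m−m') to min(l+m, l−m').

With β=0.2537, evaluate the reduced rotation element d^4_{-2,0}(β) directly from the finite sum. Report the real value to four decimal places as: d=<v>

d^4_{-2,0}(β=0.2537) via Wigner's sum:
c=cos(0.2537/2)=0.991965, s=sin(0.2537/2)=0.126510; N=√[2·720·24·24]=910.735966
k: max(0,(0)−(-2))=2 … min(4+(0),4−(-2))=4
  k=2: (−1)^0·910.7360/(96)·0.9920^6·0.1265^2 = +0.144661
  k=3: (−1)^1·910.7360/(36)·0.9920^4·0.1265^4 = -0.006274
  k=4: (−1)^2·910.7360/(96)·0.9920^2·0.1265^6 = +0.000038
d^4_{-2,0}(0.2537) = +0.144661 -0.006274 +0.000038 = +0.138424

d=0.1384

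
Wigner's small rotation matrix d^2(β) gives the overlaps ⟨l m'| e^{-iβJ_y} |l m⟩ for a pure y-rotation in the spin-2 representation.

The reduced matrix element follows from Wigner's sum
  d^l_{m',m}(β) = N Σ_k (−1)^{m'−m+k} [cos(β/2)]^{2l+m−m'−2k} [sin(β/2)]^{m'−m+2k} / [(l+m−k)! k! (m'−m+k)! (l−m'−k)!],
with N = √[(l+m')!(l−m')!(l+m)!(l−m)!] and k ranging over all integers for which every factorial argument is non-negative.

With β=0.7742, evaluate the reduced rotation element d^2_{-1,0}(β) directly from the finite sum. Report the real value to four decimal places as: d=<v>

d=0.6122

d^2_{-1,0}(β=0.7742) via Wigner's sum:
c=cos(0.7742/2)=0.926008, s=sin(0.7742/2)=0.377505; N=√[1·6·2·2]=4.898979
k: max(0,(0)−(-1))=1 … min(2+(0),2−(-1))=2
  k=1: (−1)^0·4.8990/(2)·0.9260^3·0.3775^1 = +0.734246
  k=2: (−1)^1·4.8990/(2)·0.9260^1·0.3775^3 = -0.122027
d^2_{-1,0}(0.7742) = +0.734246 -0.122027 = +0.612219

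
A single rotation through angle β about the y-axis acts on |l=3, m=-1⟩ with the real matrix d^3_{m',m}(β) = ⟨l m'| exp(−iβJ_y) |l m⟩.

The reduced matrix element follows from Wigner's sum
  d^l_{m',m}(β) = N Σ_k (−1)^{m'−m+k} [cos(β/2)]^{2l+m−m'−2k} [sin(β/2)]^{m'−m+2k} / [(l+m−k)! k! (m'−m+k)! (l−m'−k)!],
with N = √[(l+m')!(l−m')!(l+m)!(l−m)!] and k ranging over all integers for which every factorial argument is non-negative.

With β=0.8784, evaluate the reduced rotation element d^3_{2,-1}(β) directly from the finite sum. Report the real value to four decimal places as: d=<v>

d=-0.3207

d^3_{2,-1}(β=0.8784) via Wigner's sum:
c=cos(0.8784/2)=0.905092, s=sin(0.8784/2)=0.425216; N=√[120·1·2·24]=75.894664
k∈{0,1} keeps every argument non-negative
  k=0: (−1)^3·75.8947/(12)·0.9051^3·0.4252^3 = -0.360525
  k=1: (−1)^4·75.8947/(24)·0.9051^1·0.4252^5 = +0.039787
d^3_{2,-1}(0.8784) = -0.360525 +0.039787 = -0.320739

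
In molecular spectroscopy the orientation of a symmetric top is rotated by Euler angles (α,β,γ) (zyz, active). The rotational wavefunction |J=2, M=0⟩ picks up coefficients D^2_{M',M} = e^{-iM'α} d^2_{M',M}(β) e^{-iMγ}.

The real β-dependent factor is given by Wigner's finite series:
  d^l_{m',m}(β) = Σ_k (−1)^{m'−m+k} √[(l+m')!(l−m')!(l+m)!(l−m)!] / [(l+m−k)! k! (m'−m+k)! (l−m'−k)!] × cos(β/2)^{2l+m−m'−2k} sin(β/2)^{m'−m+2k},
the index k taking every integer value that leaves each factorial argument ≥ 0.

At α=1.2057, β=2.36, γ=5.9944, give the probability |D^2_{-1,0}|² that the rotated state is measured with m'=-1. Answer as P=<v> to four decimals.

P=0.3750

D^2_{-1,0}(1.2057,2.36,5.9944) = e^{-i·-1·1.2057}·d^2_{-1,0}(2.36)·e^{-i·0·5.9944}. Compute d first:
Half-angle: c=0.380925, s=0.924606. N=√(1·6·2·2)=4.898979
k: max(0,(0)−(-1))=1 … min(2+(0),2−(-1))=2
  k=1: (−1)^0·4.8990/(2)·0.3809^3·0.9246^1 = +0.125184
  k=2: (−1)^1·4.8990/(2)·0.3809^1·0.9246^3 = -0.737539
d^2_{-1,0}(2.36) = +0.125184 -0.737539 = -0.612355
|D^2_{-1,0}|² = |d^2_{-1,0}(β)|² = (-0.612355)² = 0.374978 (the z-rotation phases have unit modulus)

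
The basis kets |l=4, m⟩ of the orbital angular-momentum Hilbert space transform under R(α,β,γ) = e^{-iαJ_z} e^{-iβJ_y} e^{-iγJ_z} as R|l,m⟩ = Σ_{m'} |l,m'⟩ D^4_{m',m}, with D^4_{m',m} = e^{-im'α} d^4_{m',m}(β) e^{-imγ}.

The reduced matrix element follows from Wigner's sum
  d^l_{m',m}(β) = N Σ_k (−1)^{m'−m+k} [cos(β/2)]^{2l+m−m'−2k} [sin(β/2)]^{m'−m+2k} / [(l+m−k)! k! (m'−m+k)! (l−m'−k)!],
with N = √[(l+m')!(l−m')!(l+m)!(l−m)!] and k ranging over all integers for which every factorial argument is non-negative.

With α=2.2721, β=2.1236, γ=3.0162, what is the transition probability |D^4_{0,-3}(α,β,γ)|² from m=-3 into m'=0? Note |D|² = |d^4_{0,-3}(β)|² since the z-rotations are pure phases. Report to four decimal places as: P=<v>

D^4_{0,-3}(2.2721,2.1236,3.0162) = e^{-i·0·2.2721}·d^4_{0,-3}(2.1236)·e^{-i·-3·3.0162}. Compute d first:
Half-angle: c=0.487301, s=0.873234. N=√(24·24·1·5040)=1703.830978
k: max(0,(-3)−(0))=0 … min(4+(-3),4−(0))=1
  k=0: (−1)^3·1703.8310/(144)·0.4873^5·0.8732^3 = -0.216492
  k=1: (−1)^4·1703.8310/(144)·0.4873^3·0.8732^5 = +0.695199
d^4_{0,-3}(2.1236) = -0.216492 +0.695199 = +0.478707
|D^4_{0,-3}|² = |d^4_{0,-3}(β)|² = (+0.478707)² = 0.229160 (the z-rotation phases have unit modulus)

P=0.2292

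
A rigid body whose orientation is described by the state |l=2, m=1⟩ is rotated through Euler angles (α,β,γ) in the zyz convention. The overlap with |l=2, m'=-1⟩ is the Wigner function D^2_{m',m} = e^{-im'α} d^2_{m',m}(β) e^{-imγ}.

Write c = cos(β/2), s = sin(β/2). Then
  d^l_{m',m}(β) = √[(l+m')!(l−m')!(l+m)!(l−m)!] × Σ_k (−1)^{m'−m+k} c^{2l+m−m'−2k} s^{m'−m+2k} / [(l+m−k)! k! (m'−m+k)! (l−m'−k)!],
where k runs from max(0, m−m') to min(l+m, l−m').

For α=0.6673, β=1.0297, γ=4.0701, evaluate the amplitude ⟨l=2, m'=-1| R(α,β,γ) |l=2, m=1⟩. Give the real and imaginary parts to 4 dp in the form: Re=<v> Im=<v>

First d^2_{-1,1}(β=1.0297), then the phase factors e^{-i(-1)α} and e^{-i(1)γ}:
With c≡cos(β/2)=0.870367 and s≡sin(β/2)=0.492404, N=[1·6·6·1]^{1/2}=6.000000
k∈{2,3} keeps every argument non-negative
  k=2: (−1)^0·6.0000/(2)·0.8704^2·0.4924^2 = +0.551023
  k=3: (−1)^1·6.0000/(6)·0.8704^0·0.4924^4 = -0.058788
d^2_{-1,1}(1.0297) = +0.551023 -0.058788 = +0.492235
Phases: e^{-i·(-1)·0.6673}=+0.785495+0.618867i, e^{-i·(1)·4.0701}=-0.599030+0.800727i ⇒ D=-0.475538+0.127118i

Re=-0.4755 Im=0.1271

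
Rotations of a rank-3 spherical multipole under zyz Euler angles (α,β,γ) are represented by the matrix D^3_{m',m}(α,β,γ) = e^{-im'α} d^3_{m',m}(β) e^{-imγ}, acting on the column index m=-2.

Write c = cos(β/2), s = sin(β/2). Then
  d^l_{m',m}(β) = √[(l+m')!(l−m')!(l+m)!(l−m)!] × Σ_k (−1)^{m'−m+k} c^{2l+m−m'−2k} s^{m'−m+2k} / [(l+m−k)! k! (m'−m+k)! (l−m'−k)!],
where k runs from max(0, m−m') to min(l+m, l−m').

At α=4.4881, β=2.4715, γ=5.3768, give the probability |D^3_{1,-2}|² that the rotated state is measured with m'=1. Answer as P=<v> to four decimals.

P=0.3502

First d^3_{1,-2}(β=2.4715), then the phase factors e^{-i(1)α} and e^{-i(-2)γ}:
c=cos(2.4715/2)=0.328813, s=sin(2.4715/2)=0.944395; N=√[24·2·1·120]=75.894664
Admissible k: 0..1 (factorial args all ≥0)
  k=0: (−1)^3·75.8947/(12)·0.3288^3·0.9444^3 = -0.189382
  k=1: (−1)^4·75.8947/(24)·0.3288^1·0.9444^5 = +0.781119
d^3_{1,-2}(2.4715) = -0.189382 +0.781119 = +0.591738
|D^3_{1,-2}|² = |d^3_{1,-2}(β)|² = (+0.591738)² = 0.350154 (the z-rotation phases have unit modulus)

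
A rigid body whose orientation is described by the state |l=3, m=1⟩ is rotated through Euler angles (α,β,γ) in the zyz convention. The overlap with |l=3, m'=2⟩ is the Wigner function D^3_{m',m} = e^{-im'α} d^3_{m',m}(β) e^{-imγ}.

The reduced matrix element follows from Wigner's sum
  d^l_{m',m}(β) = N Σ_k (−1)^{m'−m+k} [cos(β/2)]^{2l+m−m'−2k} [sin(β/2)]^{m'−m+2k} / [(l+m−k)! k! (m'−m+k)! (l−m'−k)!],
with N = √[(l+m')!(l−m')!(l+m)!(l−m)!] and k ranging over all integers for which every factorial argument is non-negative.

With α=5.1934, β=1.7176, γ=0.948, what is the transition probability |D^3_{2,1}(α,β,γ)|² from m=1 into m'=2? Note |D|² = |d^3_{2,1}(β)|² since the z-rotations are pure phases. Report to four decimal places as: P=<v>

P=0.2307

D^3_{2,1}(5.1934,1.7176,0.948) = e^{-i·2·5.1934}·d^3_{2,1}(1.7176)·e^{-i·1·0.948}. Compute d first:
Half-angle: c=0.653346, s=0.757059. N=√(120·1·24·2)=75.894664
The bounds max(0,m−m')=0 and min(l+m,l−m')=1 give 2 terms
  k=0: (−1)^1·75.8947/(24)·0.6533^5·0.7571^1 = -0.285002
  k=1: (−1)^2·75.8947/(12)·0.6533^3·0.7571^3 = +0.765332
d^3_{2,1}(1.7176) = -0.285002 +0.765332 = +0.480330
|D^3_{2,1}|² = |d^3_{2,1}(β)|² = (+0.480330)² = 0.230717 (the z-rotation phases have unit modulus)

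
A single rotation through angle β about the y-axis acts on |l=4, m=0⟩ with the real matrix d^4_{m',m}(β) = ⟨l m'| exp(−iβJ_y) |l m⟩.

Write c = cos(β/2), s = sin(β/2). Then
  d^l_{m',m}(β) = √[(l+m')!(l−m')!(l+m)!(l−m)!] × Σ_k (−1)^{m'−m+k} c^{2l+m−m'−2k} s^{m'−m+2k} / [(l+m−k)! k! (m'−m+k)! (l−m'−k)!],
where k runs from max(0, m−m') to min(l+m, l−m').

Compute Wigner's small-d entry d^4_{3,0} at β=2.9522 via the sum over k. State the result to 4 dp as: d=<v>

d=0.0097

d^4_{3,0}(β=2.9522) via Wigner's sum:
Half-angle: c=0.094555, s=0.995520. N=√(5040·1·24·24)=1703.830978
k: max(0,(0)−(3))=0 … min(4+(0),4−(3))=1
  k=0: (−1)^3·1703.8310/(144)·0.0946^5·0.9955^3 = -0.000088
  k=1: (−1)^4·1703.8310/(144)·0.0946^3·0.9955^5 = +0.009781
d^4_{3,0}(2.9522) = -0.000088 +0.009781 = +0.009692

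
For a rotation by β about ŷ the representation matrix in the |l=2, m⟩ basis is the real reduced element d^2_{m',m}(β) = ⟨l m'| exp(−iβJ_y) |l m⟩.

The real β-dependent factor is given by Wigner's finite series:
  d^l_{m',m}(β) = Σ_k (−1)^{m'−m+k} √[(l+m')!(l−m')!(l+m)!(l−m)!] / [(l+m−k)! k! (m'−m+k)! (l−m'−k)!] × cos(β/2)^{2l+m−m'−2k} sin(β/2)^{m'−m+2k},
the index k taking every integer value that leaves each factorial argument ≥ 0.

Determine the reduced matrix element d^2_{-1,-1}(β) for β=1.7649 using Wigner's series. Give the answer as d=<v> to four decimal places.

d^2_{-1,-1}(β=1.7649) via Wigner's sum:
c=cos(1.7649/2)=0.635261, s=sin(1.7649/2)=0.772298; N=√[1·6·1·6]=6.000000
k: max(0,(-1)−(-1))=0 … min(2+(-1),2−(-1))=1
  k=0: (−1)^0·6.0000/(6)·0.6353^4·0.7723^0 = +0.162858
  k=1: (−1)^1·6.0000/(2)·0.6353^2·0.7723^2 = -0.722096
d^2_{-1,-1}(1.7649) = +0.162858 -0.722096 = -0.559238

d=-0.5592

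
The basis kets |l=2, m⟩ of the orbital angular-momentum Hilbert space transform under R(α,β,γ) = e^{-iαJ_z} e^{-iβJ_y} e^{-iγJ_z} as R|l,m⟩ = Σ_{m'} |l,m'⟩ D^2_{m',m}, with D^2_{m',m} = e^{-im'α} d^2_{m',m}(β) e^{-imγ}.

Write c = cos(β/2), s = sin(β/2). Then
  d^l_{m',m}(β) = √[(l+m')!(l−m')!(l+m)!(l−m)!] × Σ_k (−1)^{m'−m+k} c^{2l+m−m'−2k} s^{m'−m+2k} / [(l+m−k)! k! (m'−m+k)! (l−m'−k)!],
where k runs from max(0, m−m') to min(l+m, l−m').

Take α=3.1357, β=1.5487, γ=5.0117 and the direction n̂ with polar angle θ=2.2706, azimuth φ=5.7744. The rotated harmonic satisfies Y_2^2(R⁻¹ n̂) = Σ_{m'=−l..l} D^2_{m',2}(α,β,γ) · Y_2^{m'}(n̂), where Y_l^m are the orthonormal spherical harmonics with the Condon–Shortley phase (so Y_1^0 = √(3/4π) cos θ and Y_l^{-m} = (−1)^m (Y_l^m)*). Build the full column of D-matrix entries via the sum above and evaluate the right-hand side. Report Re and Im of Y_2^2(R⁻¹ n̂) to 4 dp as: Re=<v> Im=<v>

Re=-0.1839 Im=-0.0915

Need the full column D^2_{m',2} for m'=−2..2 at α=3.1357, β=1.5487, γ=5.0117.
cos(β/2)=0.714876, sin(β/2)=0.699252
d^2_{-2,2}: single k=4 term ⇒ +0.239075;  D = -0.195901+0.137038i
d^2_{-1,2}: single k=3 term ⇒ +0.488833;  D = +0.402201-0.277835i
d^2_{0,2}: single k=2 term ⇒ +0.612073;  D = -0.505642+0.344906i
d^2_{1,2}: single k=1 term ⇒ +0.510923;  D = +0.423769-0.285415i
d^2_{2,2}: single k=0 term ⇒ +0.261169;  D = -0.217475+0.144617i
Y_2^{m'}(θ=2.2706,φ=5.7744) and Σ D·Y over m':
  (-0.1959+0.1370i)·(+0.1188+0.1923i)  (+0.4022-0.2778i)·(-0.3324-0.1854i)  (-0.5056+0.3449i)·(+0.0771+0.0000i)  (+0.4238-0.2854i)·(+0.3324-0.1854i)  (-0.2175+0.1446i)·(+0.1188-0.1923i)
Y_2^2(R⁻¹ n̂) = -0.183888-0.091469i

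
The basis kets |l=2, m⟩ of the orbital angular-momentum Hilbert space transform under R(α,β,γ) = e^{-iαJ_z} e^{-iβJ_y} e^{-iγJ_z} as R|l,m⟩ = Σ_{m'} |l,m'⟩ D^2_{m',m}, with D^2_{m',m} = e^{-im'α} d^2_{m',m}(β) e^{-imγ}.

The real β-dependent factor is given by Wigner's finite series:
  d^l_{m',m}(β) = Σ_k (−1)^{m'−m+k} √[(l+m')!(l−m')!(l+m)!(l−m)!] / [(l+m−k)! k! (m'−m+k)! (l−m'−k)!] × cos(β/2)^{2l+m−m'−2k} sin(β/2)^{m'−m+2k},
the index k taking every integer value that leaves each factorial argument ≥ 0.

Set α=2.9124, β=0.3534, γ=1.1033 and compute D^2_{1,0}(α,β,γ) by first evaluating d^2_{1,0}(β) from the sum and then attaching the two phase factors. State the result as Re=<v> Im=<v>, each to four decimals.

First d^2_{1,0}(β=0.3534), then the phase factors e^{-i(1)α} and e^{-i(0)γ}:
c=cos(0.3534/2)=0.984429, s=sin(0.3534/2)=0.175782; N=√[6·1·2·2]=4.898979
Admissible k: 0..1 (factorial args all ≥0)
  k=0: (−1)^1·4.8990/(2)·0.9844^3·0.1758^1 = -0.410774
  k=1: (−1)^2·4.8990/(2)·0.9844^1·0.1758^3 = +0.013097
d^2_{1,0}(0.3534) = -0.410774 +0.013097 = -0.397677
Phases: e^{-i·(1)·2.9124}=-0.973850-0.227191i, e^{-i·(0)·1.1033}=+1.000000+0.000000i ⇒ D=+0.387278+0.090349i

Re=0.3873 Im=0.0903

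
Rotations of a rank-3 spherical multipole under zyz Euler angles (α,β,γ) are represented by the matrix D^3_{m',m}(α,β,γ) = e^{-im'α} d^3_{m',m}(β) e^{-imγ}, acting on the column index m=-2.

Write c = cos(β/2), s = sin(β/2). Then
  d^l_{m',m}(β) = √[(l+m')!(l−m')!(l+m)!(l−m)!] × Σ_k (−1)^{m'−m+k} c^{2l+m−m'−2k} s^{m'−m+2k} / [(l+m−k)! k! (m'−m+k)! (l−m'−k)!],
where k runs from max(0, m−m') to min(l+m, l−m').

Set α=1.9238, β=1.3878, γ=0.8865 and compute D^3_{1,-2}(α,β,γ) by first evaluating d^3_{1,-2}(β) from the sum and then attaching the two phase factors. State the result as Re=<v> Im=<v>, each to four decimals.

Re=-0.4860 Im=0.0738

First d^3_{1,-2}(β=1.3878), then the phase factors e^{-i(1)α} and e^{-i(-2)γ}:
With c≡cos(β/2)=0.768758 and s≡sin(β/2)=0.639540, N=[24·2·1·120]^{1/2}=75.894664
k: max(0,(-2)−(1))=0 … min(3+(-2),3−(1))=1
  k=0: (−1)^3·75.8947/(12)·0.7688^3·0.6395^3 = -0.751626
  k=1: (−1)^4·75.8947/(24)·0.7688^1·0.6395^5 = +0.260093
d^3_{1,-2}(1.3878) = -0.751626 +0.260093 = -0.491533
D = (-0.345718-0.938339i)·(-0.491533)·(-0.200829+0.979626i) = -0.485955+0.073843i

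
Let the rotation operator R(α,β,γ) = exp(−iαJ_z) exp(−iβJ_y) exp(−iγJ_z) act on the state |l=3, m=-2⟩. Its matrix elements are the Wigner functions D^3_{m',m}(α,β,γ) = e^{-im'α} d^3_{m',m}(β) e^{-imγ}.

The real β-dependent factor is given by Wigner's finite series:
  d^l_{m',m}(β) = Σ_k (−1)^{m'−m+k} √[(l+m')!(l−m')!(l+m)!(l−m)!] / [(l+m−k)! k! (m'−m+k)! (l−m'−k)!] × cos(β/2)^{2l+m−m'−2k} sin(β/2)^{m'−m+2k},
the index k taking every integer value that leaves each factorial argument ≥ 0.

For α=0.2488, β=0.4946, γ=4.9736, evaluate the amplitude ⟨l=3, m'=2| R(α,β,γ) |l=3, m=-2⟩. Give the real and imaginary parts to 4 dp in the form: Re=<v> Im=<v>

Re=-0.0167 Im=-0.0004

D^3_{2,-2}(0.2488,0.4946,4.9736) = e^{-i·2·0.2488}·d^3_{2,-2}(0.4946)·e^{-i·-2·4.9736}. Compute d first:
With c≡cos(β/2)=0.969577 and s≡sin(β/2)=0.244787, N=[120·1·1·120]^{1/2}=120.000000
Admissible k: 0..1 (factorial args all ≥0)
  k=0: (−1)^4·120.0000/(24)·0.9696^2·0.2448^4 = +0.016877
  k=1: (−1)^5·120.0000/(120)·0.9696^0·0.2448^6 = -0.000215
d^3_{2,-2}(0.4946) = +0.016877 -0.000215 = +0.016662
Phases: e^{-i·(2)·0.2488}=+0.878731-0.477318i, e^{-i·(-2)·4.9736}=-0.866613-0.498981i ⇒ D=-0.016656-0.000414i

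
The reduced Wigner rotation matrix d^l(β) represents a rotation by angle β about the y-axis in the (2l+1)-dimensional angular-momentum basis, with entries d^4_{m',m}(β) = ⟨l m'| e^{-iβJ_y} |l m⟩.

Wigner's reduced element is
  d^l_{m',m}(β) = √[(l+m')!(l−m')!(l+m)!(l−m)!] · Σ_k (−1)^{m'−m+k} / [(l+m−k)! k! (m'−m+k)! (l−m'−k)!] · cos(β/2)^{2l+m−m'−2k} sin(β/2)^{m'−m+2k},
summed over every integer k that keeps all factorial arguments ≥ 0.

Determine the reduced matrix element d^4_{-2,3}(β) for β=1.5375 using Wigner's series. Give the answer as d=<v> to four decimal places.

d^4_{-2,3}(β=1.5375) via Wigner's sum:
Half-angle: c=0.718780, s=0.695237. N=√(2·720·5040·1)=2693.993318
Admissible k: 5..6 (factorial args all ≥0)
  k=5: (−1)^0·2693.9933/(240)·0.7188^3·0.6952^5 = +0.677079
  k=6: (−1)^1·2693.9933/(720)·0.7188^1·0.6952^7 = -0.211150
d^4_{-2,3}(1.5375) = +0.677079 -0.211150 = +0.465928

d=0.4659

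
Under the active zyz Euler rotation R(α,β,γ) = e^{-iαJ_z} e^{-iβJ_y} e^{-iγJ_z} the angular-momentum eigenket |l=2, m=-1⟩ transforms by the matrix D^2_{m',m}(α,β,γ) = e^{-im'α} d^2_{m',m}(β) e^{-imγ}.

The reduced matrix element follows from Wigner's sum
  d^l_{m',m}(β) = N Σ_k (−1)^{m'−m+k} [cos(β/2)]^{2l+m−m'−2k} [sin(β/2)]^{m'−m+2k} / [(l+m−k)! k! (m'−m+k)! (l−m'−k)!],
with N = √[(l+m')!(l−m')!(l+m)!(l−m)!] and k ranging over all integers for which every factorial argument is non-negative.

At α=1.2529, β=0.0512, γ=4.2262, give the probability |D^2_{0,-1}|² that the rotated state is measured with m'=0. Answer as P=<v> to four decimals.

Split into d^2_{0,-1}(β=0.0512) × two z-phases.
Half-angle: c=0.999672, s=0.025597. N=√(2·2·1·6)=4.898979
k∈{0,1} keeps every argument non-negative
  k=0: (−1)^1·4.8990/(2)·0.9997^3·0.0256^1 = -0.062638
  k=1: (−1)^2·4.8990/(2)·0.9997^1·0.0256^3 = +0.000041
d^2_{0,-1}(0.0512) = -0.062638 +0.000041 = -0.062597
|D^2_{0,-1}|² = |d^2_{0,-1}(β)|² = (-0.062597)² = 0.003918 (the z-rotation phases have unit modulus)

P=0.0039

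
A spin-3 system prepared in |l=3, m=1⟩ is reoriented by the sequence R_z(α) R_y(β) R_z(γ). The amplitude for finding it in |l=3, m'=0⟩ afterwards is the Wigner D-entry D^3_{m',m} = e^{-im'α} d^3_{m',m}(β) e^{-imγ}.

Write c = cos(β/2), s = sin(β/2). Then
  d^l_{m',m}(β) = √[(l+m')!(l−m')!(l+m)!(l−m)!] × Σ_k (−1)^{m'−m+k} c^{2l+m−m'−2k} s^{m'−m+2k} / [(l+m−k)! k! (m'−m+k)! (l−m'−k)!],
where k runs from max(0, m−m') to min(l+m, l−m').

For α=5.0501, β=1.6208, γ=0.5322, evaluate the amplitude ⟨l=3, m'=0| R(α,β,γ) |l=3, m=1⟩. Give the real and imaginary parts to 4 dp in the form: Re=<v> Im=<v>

Re=-0.3680 Im=0.2167

First d^3_{0,1}(β=1.6208), then the phase factors e^{-i(0)α} and e^{-i(1)γ}:
With c≡cos(β/2)=0.689209 and s≡sin(β/2)=0.724563, N=[6·6·24·2]^{1/2}=41.569219
Admissible k: 1..3 (factorial args all ≥0)
  k=1: (−1)^0·41.5692/(12)·0.6892^5·0.7246^1 = +0.390320
  k=2: (−1)^1·41.5692/(4)·0.6892^3·0.7246^3 = -1.294173
  k=3: (−1)^2·41.5692/(12)·0.6892^1·0.7246^5 = +0.476784
d^3_{0,1}(1.6208) = +0.390320 -1.294173 +0.476784 = -0.427069
D = (+1.000000+0.000000i)·(-0.427069)·(+0.861693-0.507430i) = -0.368003+0.216708i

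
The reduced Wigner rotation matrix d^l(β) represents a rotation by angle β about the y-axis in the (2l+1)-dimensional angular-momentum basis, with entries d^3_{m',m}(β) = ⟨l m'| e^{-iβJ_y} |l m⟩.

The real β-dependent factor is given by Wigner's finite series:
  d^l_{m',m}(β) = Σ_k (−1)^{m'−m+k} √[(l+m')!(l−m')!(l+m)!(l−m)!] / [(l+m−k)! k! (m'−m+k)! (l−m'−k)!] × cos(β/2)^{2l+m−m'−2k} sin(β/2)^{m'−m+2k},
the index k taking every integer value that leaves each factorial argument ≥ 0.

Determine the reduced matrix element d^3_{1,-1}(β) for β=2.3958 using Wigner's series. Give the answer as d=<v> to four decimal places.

d=-0.0546

d^3_{1,-1}(β=2.3958) via Wigner's sum:
c=cos(2.3958/2)=0.364314, s=sin(2.3958/2)=0.931276; N=√[24·2·2·24]=48.000000
k∈{0,1,2} keeps every argument non-negative
  k=0: (−1)^2·48.0000/(8)·0.3643^4·0.9313^2 = +0.091667
  k=1: (−1)^3·48.0000/(6)·0.3643^2·0.9313^4 = -0.798649
  k=2: (−1)^4·48.0000/(48)·0.3643^0·0.9313^6 = +0.652335
d^3_{1,-1}(2.3958) = +0.091667 -0.798649 +0.652335 = -0.054647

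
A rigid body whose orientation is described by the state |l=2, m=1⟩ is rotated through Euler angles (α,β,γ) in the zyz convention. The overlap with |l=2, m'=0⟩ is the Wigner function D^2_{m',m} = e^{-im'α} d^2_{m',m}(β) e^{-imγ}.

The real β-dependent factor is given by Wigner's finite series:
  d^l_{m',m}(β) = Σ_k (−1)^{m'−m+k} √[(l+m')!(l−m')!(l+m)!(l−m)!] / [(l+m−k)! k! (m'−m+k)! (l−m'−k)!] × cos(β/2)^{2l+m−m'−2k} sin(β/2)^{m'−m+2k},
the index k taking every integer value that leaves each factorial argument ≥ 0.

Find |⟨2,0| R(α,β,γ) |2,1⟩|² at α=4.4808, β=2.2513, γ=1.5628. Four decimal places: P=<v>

D^2_{0,1}(4.4808,2.2513,1.5628) = e^{-i·0·4.4808}·d^2_{0,1}(2.2513)·e^{-i·1·1.5628}. Compute d first:
c=cos(2.2513/2)=0.430590, s=sin(2.2513/2)=0.902548; N=√[2·2·6·1]=4.898979
k: max(0,(1)−(0))=1 … min(2+(1),2−(0))=2
  k=1: (−1)^0·4.8990/(2)·0.4306^3·0.9025^1 = +0.176497
  k=2: (−1)^1·4.8990/(2)·0.4306^1·0.9025^3 = -0.775443
d^2_{0,1}(2.2513) = +0.176497 -0.775443 = -0.598946
|D^2_{0,1}|² = |d^2_{0,1}(β)|² = (-0.598946)² = 0.358736 (the z-rotation phases have unit modulus)

P=0.3587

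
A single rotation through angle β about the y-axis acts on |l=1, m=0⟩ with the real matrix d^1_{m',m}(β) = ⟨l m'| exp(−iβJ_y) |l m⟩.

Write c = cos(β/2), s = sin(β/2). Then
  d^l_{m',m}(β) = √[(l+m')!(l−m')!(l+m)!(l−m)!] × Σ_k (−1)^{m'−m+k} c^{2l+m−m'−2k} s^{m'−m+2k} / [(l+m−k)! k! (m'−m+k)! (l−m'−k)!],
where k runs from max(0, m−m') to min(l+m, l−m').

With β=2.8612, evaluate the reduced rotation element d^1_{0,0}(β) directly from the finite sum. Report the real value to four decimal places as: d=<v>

d^1_{0,0}(β=2.8612) via Wigner's sum:
Half-angle: c=0.139738, s=0.990189. N=√(1·1·1·1)=1.000000
k: max(0,(0)−(0))=0 … min(1+(0),1−(0))=1
  k=0: (−1)^0·1.0000/(1)·0.1397^2·0.9902^0 = +0.019527
  k=1: (−1)^1·1.0000/(1)·0.1397^0·0.9902^2 = -0.980473
d^1_{0,0}(2.8612) = +0.019527 -0.980473 = -0.960947

d=-0.9609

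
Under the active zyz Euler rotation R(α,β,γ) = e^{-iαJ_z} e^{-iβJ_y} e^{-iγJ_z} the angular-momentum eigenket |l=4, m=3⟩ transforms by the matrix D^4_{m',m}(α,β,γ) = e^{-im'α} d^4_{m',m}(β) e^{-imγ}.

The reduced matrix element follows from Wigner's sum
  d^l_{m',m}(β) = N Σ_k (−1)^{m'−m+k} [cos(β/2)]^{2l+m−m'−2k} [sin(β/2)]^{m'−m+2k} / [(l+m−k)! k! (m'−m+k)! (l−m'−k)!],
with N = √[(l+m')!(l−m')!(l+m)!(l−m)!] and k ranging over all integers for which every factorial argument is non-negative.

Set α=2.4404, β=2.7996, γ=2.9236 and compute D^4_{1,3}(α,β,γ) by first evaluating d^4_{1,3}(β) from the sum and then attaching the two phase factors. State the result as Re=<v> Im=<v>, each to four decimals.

Re=-0.0022 Im=-0.0100

First d^4_{1,3}(β=2.7996), then the phase factors e^{-i(1)α} and e^{-i(3)γ}:
Half-angle: c=0.170164, s=0.985416. N=√(120·6·5040·1)=1904.940944
The bounds max(0,m−m')=2 and min(l+m,l−m')=3 give 2 terms
  k=2: (−1)^0·1904.9409/(240)·0.1702^6·0.9854^2 = +0.000187
  k=3: (−1)^1·1904.9409/(144)·0.1702^4·0.9854^4 = -0.010459
d^4_{1,3}(2.7996) = +0.000187 -0.010459 = -0.010271
Phases: e^{-i·(1)·2.4404}=-0.764073-0.645129i, e^{-i·(3)·2.9236}=-0.793670-0.608348i ⇒ D=-0.002198-0.010034i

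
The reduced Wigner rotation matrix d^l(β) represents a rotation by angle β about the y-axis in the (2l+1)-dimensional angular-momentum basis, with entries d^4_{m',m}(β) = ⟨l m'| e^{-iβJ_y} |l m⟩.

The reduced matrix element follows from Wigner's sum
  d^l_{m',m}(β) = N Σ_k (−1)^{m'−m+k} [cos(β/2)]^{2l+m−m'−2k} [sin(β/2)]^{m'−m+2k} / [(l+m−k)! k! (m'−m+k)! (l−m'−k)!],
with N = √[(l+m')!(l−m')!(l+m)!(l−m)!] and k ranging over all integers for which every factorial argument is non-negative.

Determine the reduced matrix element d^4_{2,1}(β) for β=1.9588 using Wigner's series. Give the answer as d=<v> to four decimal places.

d=-0.3715

d^4_{2,1}(β=1.9588) via Wigner's sum:
c=cos(1.9588/2)=0.557521, s=sin(1.9588/2)=0.830163; N=√[720·2·120·6]=1018.233765
Admissible k: 0..2 (factorial args all ≥0)
  k=0: (−1)^1·1018.2338/(240)·0.5575^7·0.8302^1 = -0.058969
  k=1: (−1)^2·1018.2338/(48)·0.5575^5·0.8302^3 = +0.653735
  k=2: (−1)^3·1018.2338/(72)·0.5575^3·0.8302^5 = -0.966307
d^4_{2,1}(1.9588) = -0.058969 +0.653735 -0.966307 = -0.371541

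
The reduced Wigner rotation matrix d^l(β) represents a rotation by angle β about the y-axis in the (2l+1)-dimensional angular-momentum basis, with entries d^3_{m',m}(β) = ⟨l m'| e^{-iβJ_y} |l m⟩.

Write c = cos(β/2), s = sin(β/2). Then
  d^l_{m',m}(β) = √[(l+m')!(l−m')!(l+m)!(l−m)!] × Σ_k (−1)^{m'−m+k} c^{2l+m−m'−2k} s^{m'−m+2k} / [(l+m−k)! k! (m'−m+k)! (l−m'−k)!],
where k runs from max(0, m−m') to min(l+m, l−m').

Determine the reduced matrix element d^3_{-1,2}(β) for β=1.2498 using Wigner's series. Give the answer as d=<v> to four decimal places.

d=0.4998

d^3_{-1,2}(β=1.2498) via Wigner's sum:
Half-angle: c=0.811022, s=0.585016. N=√(2·24·120·1)=75.894664
Admissible k: 3..4 (factorial args all ≥0)
  k=3: (−1)^0·75.8947/(12)·0.8110^3·0.5850^3 = +0.675509
  k=4: (−1)^1·75.8947/(24)·0.8110^1·0.5850^5 = -0.175740
d^3_{-1,2}(1.2498) = +0.675509 -0.175740 = +0.499768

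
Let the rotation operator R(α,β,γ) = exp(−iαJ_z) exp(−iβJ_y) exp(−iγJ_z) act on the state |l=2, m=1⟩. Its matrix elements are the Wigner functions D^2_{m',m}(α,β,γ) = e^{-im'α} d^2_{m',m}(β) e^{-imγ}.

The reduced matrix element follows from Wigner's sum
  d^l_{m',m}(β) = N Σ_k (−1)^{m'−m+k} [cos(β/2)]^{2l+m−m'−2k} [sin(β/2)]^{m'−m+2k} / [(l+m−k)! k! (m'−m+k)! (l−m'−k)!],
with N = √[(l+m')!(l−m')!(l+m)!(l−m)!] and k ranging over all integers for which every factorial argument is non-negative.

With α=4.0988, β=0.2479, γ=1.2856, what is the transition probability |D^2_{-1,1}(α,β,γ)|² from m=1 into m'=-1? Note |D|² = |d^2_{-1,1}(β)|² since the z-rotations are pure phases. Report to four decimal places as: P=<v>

P=0.0020

D^2_{-1,1}(4.0988,0.2479,1.2856) = e^{-i·-1·4.0988}·d^2_{-1,1}(0.2479)·e^{-i·1·1.2856}. Compute d first:
With c≡cos(β/2)=0.992328 and s≡sin(β/2)=0.123633, N=[1·6·6·1]^{1/2}=6.000000
k∈{2,3} keeps every argument non-negative
  k=2: (−1)^0·6.0000/(2)·0.9923^2·0.1236^2 = +0.045154
  k=3: (−1)^1·6.0000/(6)·0.9923^0·0.1236^4 = -0.000234
d^2_{-1,1}(0.2479) = +0.045154 -0.000234 = +0.044921
|D^2_{-1,1}|² = |d^2_{-1,1}(β)|² = (+0.044921)² = 0.002018 (the z-rotation phases have unit modulus)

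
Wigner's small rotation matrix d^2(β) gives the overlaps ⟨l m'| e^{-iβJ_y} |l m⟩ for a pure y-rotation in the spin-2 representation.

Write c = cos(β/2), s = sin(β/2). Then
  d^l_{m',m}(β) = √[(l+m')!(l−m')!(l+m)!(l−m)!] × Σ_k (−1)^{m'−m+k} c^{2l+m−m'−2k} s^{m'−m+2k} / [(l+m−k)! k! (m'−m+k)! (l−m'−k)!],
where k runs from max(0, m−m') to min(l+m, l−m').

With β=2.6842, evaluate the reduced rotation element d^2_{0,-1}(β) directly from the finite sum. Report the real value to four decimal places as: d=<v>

d=0.4853

d^2_{0,-1}(β=2.6842) via Wigner's sum:
c=cos(2.6842/2)=0.226708, s=sin(2.6842/2)=0.973963; N=√[2·2·1·6]=4.898979
The bounds max(0,m−m')=0 and min(l+m,l−m')=1 give 2 terms
  k=0: (−1)^1·4.8990/(2)·0.2267^3·0.9740^1 = -0.027798
  k=1: (−1)^2·4.8990/(2)·0.2267^1·0.9740^3 = +0.513062
d^2_{0,-1}(2.6842) = -0.027798 +0.513062 = +0.485263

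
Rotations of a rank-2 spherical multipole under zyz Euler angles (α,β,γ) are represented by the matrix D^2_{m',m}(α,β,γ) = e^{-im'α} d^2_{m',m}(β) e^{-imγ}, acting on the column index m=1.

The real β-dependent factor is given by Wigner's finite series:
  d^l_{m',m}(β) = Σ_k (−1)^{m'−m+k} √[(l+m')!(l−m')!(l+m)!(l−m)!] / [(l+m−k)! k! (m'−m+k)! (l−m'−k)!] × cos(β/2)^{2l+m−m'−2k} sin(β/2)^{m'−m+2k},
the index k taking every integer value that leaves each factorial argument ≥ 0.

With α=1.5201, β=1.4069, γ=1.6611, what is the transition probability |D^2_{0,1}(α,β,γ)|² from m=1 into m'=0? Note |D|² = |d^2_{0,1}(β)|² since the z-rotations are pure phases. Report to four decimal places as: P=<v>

D^2_{0,1}(1.5201,1.4069,1.6611) = e^{-i·0·1.5201}·d^2_{0,1}(1.4069)·e^{-i·1·1.6611}. Compute d first:
With c≡cos(β/2)=0.762615 and s≡sin(β/2)=0.646853, N=[2·2·6·1]^{1/2}=4.898979
The bounds max(0,m−m')=1 and min(l+m,l−m')=2 give 2 terms
  k=1: (−1)^0·4.8990/(2)·0.7626^3·0.6469^1 = +0.702744
  k=2: (−1)^1·4.8990/(2)·0.7626^1·0.6469^3 = -0.505588
d^2_{0,1}(1.4069) = +0.702744 -0.505588 = +0.197156
|D^2_{0,1}|² = |d^2_{0,1}(β)|² = (+0.197156)² = 0.038870 (the z-rotation phases have unit modulus)

P=0.0389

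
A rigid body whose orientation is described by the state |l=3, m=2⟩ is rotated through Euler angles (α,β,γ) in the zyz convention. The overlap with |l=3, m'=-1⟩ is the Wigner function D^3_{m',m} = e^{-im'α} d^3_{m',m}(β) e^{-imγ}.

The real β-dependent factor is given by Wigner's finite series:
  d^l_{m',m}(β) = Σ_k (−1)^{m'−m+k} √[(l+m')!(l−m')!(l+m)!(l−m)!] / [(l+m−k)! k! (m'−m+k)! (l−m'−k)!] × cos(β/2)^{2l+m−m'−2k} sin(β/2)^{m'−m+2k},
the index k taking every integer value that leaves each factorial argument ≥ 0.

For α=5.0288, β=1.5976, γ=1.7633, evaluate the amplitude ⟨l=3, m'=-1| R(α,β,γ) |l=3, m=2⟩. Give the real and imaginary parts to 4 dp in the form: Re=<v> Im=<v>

D^3_{-1,2}(5.0288,1.5976,1.7633) = e^{-i·-1·5.0288}·d^3_{-1,2}(1.5976)·e^{-i·2·1.7633}. Compute d first:
Half-angle: c=0.697567, s=0.716520. N=√(2·24·120·1)=75.894664
Admissible k: 3..4 (factorial args all ≥0)
  k=3: (−1)^0·75.8947/(12)·0.6976^3·0.7165^3 = +0.789718
  k=4: (−1)^1·75.8947/(24)·0.6976^1·0.7165^5 = -0.416607
d^3_{-1,2}(1.5976) = +0.789718 -0.416607 = +0.373111
Phases: e^{-i·(-1)·5.0288}=+0.311158-0.950358i, e^{-i·(2)·1.7633}=-0.926796+0.375566i ⇒ D=+0.025574+0.372234i

Re=0.0256 Im=0.3722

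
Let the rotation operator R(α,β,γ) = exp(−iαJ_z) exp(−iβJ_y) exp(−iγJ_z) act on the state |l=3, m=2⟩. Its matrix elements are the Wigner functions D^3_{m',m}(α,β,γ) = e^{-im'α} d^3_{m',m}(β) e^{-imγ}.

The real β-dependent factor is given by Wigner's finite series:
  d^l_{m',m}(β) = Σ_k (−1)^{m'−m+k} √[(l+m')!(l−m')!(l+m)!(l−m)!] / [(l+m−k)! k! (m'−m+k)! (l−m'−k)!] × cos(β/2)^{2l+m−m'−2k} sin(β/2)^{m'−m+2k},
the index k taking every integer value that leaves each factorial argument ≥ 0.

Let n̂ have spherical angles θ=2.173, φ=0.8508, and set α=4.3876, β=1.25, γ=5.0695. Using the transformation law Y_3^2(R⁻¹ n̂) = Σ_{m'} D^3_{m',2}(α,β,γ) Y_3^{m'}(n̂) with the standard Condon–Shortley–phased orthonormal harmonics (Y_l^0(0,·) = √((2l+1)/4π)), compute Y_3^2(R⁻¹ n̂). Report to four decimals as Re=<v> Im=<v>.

Re=0.1055 Im=0.1386

Need the full column D^3_{m',2} for m'=−3..3 at α=4.3876, β=1.25, γ=5.0695.
cos(β/2)=0.810963, sin(β/2)=0.585097
d^3_{-3,2}: single k=5 term ⇒ +0.136213;  D = -0.135269+0.016008i
d^3_{-2,2}: k∈[4..5] ⇒ +0.385376 -0.040121 = +0.345255;  D = +0.070957-0.337885i
d^3_{-1,2}: k∈[3..4] ⇒ +0.675643 -0.175850 = +0.499794;  D = +0.430774+0.253432i
d^3_{0,2}: k∈[2..3] ⇒ +0.811001 -0.422158 = +0.388843;  D = -0.293811+0.254703i
d^3_{1,2}: k∈[1..2] ⇒ +0.648983 -0.675643 = -0.026660;  D = +0.010122+0.024664i
d^3_{2,2}: k∈[0..1] ⇒ +0.284450 -0.740339 = -0.455888;  D = -0.454936+0.029450i
d^3_{3,2}: single k=0 term ⇒ -0.502700;  D = +0.129305-0.485786i
Y_3^{m'}(θ=2.173,φ=0.8508) and Σ D·Y over m':
  (-0.1353+0.0160i)·(-0.1941-0.1298i)  (+0.0710-0.3379i)·(+0.0513+0.3898i)  (+0.4308+0.2534i)·(+0.1061-0.1210i)  (-0.2938+0.2547i)·(+0.2950+0.0000i)  (+0.0101+0.0247i)·(-0.1061-0.1210i)  (-0.4549+0.0294i)·(+0.0513-0.3898i)  (+0.1293-0.4858i)·(+0.1941-0.1298i)
Y_3^2(R⁻¹ n̂) = +0.105522+0.138602i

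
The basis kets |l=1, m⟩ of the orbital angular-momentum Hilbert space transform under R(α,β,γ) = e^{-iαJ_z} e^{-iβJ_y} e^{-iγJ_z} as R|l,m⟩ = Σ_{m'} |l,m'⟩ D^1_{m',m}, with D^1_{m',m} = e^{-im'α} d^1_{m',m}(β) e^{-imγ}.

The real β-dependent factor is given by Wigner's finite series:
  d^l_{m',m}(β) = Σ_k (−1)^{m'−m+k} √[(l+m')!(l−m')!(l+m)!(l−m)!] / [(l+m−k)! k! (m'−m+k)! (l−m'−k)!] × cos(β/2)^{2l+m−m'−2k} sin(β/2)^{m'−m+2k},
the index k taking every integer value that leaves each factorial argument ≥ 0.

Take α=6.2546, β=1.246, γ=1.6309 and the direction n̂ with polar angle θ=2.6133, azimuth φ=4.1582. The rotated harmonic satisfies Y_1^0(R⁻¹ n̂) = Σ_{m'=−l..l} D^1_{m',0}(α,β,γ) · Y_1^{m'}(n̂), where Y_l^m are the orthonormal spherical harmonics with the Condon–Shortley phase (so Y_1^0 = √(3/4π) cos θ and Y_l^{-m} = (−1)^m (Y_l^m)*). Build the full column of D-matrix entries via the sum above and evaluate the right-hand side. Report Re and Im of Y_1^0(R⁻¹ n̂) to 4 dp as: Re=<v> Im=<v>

Need the full column D^1_{m',0} for m'=−1..1 at α=6.2546, β=1.246, γ=1.6309.
cos(β/2)=0.812132, sin(β/2)=0.583474
d^1_{-1,0}: single k=1 term ⇒ +0.670136;  D = +0.669862-0.019153i
d^1_{0,0}: k∈[0..1] ⇒ +0.659558 -0.340442 = +0.319116;  D = +0.319116+0.000000i
d^1_{1,0}: single k=0 term ⇒ -0.670136;  D = -0.669862-0.019153i
Y_1^{m'}(θ=2.6133,φ=4.1582) and Σ D·Y over m':
  (+0.6699-0.0192i)·(-0.0916+0.1481i)  (+0.3191+0.0000i)·(-0.4220+0.0000i)  (-0.6699-0.0192i)·(+0.0916+0.1481i)
Y_1^0(R⁻¹ n̂) = -0.251773+0.000000i

Re=-0.2518 Im=0.0000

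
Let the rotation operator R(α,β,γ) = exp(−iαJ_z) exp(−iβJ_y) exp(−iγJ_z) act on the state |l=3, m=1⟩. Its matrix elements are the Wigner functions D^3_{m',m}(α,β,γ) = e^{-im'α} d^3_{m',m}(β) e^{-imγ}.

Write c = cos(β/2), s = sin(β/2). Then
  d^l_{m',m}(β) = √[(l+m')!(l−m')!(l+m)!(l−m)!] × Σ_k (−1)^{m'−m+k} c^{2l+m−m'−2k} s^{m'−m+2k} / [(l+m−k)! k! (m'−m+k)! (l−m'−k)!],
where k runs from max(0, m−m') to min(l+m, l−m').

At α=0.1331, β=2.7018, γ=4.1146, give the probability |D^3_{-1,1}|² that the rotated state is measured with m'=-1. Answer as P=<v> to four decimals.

Split into d^3_{-1,1}(β=2.7018) × two z-phases.
With c≡cos(β/2)=0.218128 and s≡sin(β/2)=0.975920, N=[2·24·24·2]^{1/2}=48.000000
k: max(0,(1)−(-1))=2 … min(3+(1),3−(-1))=4
  k=2: (−1)^0·48.0000/(8)·0.2181^4·0.9759^2 = +0.012937
  k=3: (−1)^1·48.0000/(6)·0.2181^2·0.9759^4 = -0.345280
  k=4: (−1)^2·48.0000/(48)·0.2181^0·0.9759^6 = +0.863944
d^3_{-1,1}(2.7018) = +0.012937 -0.345280 +0.863944 = +0.531601
|D^3_{-1,1}|² = |d^3_{-1,1}(β)|² = (+0.531601)² = 0.282599 (the z-rotation phases have unit modulus)

P=0.2826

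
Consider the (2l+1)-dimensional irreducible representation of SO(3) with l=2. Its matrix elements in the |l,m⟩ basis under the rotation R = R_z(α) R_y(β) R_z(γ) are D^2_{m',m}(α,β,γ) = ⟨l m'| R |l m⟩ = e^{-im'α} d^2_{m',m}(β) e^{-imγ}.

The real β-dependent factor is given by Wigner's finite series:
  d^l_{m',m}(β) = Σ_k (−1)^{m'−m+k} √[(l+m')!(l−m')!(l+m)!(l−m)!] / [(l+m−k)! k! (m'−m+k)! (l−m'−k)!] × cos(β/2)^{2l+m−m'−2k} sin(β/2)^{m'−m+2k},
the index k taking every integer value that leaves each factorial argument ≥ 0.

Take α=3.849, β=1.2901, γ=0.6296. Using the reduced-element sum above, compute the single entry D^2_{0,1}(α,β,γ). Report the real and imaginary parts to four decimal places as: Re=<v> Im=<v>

D^2_{0,1}(3.849,1.2901,0.6296) = e^{-i·0·3.849}·d^2_{0,1}(1.2901)·e^{-i·1·0.6296}. Compute d first:
With c≡cos(β/2)=0.799070 and s≡sin(β/2)=0.601238, N=[2·2·6·1]^{1/2}=4.898979
k: max(0,(1)−(0))=1 … min(2+(1),2−(0))=2
  k=1: (−1)^0·4.8990/(2)·0.7991^3·0.6012^1 = +0.751409
  k=2: (−1)^1·4.8990/(2)·0.7991^1·0.6012^3 = -0.425403
d^2_{0,1}(1.2901) = +0.751409 -0.425403 = +0.326006
Attach z-rotation phases: D = e^{-i(0)(3.849)}·(+0.326006)·e^{-i(1)(0.6296)} = +0.263499-0.191959i

Re=0.2635 Im=-0.1920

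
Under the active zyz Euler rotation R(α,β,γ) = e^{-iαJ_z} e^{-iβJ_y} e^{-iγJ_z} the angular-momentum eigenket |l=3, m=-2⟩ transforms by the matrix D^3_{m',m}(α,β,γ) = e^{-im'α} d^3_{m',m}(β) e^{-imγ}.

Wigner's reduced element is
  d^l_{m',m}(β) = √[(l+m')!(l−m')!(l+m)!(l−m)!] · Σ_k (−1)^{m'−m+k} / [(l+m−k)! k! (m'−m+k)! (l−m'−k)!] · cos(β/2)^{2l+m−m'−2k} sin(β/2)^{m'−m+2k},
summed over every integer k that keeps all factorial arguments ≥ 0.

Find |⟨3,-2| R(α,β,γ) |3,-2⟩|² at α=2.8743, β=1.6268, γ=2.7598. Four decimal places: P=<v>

D^3_{-2,-2}(2.8743,1.6268,2.7598) = e^{-i·-2·2.8743}·d^3_{-2,-2}(1.6268)·e^{-i·-2·2.7598}. Compute d first:
c=cos(1.6268/2)=0.687032, s=sin(1.6268/2)=0.726627; N=√[1·120·1·120]=120.000000
k∈{0,1} keeps every argument non-negative
  k=0: (−1)^0·120.0000/(120)·0.6870^6·0.7266^0 = +0.105163
  k=1: (−1)^1·120.0000/(24)·0.6870^4·0.7266^2 = -0.588167
d^3_{-2,-2}(1.6268) = +0.105163 -0.588167 = -0.483005
|D^3_{-2,-2}|² = |d^3_{-2,-2}(β)|² = (-0.483005)² = 0.233294 (the z-rotation phases have unit modulus)

P=0.2333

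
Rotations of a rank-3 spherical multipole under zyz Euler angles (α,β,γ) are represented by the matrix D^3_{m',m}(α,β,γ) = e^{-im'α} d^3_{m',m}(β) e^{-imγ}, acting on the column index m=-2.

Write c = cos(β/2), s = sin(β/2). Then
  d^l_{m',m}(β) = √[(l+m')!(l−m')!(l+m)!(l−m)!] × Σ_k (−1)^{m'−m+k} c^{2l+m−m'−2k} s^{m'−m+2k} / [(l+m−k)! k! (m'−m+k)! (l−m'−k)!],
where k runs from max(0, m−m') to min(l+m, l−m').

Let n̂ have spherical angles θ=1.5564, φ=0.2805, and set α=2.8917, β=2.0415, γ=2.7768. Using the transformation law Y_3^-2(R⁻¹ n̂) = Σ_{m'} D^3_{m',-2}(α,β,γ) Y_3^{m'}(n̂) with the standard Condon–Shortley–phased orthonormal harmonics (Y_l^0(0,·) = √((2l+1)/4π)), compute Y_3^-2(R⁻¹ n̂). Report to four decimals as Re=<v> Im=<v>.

Re=-0.1356 Im=-0.2856

Need the full column D^3_{m',-2} for m'=−3..3 at α=2.8917, β=2.0415, γ=2.7768.
cos(β/2)=0.522727, sin(β/2)=0.852500
d^3_{-3,-2}: single k=1 term ⇒ +0.081497;  D = -0.007449+0.081156i
d^3_{-2,-2}: k∈[0..1] ⇒ +0.020401 -0.271305 = -0.250904;  D = -0.084010+0.236422i
d^3_{-1,-2}: k∈[0..1] ⇒ -0.105213 +0.559677 = +0.454465;  D = -0.253344+0.377300i
d^3_{0,-2}: k∈[0..1] ⇒ +0.297200 -0.790475 = -0.493275;  D = -0.367713+0.328798i
d^3_{1,-2}: k∈[0..1] ⇒ -0.559677 +0.744299 = +0.184622;  D = -0.163785+0.085204i
d^3_{2,-2}: k∈[0..1] ⇒ +0.721602 -0.383855 = +0.337747;  D = +0.328868-0.076933i
d^3_{3,-2}: single k=0 term ⇒ -0.576532;  D = +0.576415+0.011583i
Y_3^{m'}(θ=1.5564,φ=0.2805) and Σ D·Y over m':
  (-0.0074+0.0812i)·(+0.2779-0.3110i)  (-0.0840+0.2364i)·(+0.0125-0.0078i)  (-0.2533+0.3773i)·(-0.3102+0.0894i)  (-0.3677+0.3288i)·(-0.0161+0.0000i)  (-0.1638+0.0852i)·(+0.3102+0.0894i)  (+0.3289-0.0769i)·(+0.0125+0.0078i)  (+0.5764+0.0116i)·(-0.2779-0.3110i)
Y_3^-2(R⁻¹ n̂) = -0.135555-0.285578i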